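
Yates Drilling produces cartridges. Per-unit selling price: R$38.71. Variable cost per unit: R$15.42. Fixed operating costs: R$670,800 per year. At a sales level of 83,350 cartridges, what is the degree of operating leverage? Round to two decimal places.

Contribution at this volume is 83,350 × R$23.29 = R$1,941,221.50.
Operating income = contribution − fixed costs = R$1,941,221.50 − R$670,800 = R$1,270,421.50.
So DOL = total CM / EBIT = R$1,941,221.50 / R$1,270,421.50 = 1.5280.

1.53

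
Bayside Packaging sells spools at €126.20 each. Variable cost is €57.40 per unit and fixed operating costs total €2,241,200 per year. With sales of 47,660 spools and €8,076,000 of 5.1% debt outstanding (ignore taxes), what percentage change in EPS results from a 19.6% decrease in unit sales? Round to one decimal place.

-102.7%

At 47,660 units, contribution = 47,660 × €68.80 = €3,279,008.00.
Subtracting fixed costs: EBIT = €3,279,008.00 − €2,241,200 = €1,037,808.00.
After interest of €411,876.00, pre-tax earnings = €625,932.00.
DCL = total CM / (EBIT − I) = €3,279,008.00 / €625,932.00 = 5.2386.
EPS therefore changes by 5.2386 × (-19.6%) = -102.7%.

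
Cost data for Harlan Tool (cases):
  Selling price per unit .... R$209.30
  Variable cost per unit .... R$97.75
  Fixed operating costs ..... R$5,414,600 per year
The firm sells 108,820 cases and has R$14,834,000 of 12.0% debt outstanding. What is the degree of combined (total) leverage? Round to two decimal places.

2.46

Contribution at this volume is 108,820 × R$111.55 = R$12,138,871.00.
Subtracting fixed costs: EBIT = R$12,138,871.00 − R$5,414,600 = R$6,724,271.00. Interest = R$1,780,080.00.
DOL = R$12,138,871.00 ÷ R$6,724,271.00 = 1.8052; DFL = R$6,724,271.00 ÷ R$4,944,191.00 = 1.3600.
DCL = DOL × DFL = 1.8052 × 1.3600 = 2.4551.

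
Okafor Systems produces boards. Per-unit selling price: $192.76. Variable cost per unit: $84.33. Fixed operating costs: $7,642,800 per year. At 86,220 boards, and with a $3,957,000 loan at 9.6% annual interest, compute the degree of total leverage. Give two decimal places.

Contribution at this volume is 86,220 × $108.43 = $9,348,834.60.
Subtracting fixed costs: EBIT = $9,348,834.60 − $7,642,800 = $1,706,034.60. Interest = $379,872.00.
DOL = $9,348,834.60 ÷ $1,706,034.60 = 5.4799; DFL = $1,706,034.60 ÷ $1,326,162.60 = 1.2864.
DCL = DOL × DFL = 5.4799 × 1.2864 = 7.0493.

7.05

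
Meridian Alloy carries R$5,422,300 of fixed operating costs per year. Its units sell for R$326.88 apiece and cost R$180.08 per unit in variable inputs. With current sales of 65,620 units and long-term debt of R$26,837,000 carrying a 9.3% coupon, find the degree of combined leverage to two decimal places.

Contribution at this volume is 65,620 × R$146.80 = R$9,633,016.00.
EBIT = R$9,633,016.00 − R$5,422,300 = R$4,210,716.00. Interest = R$2,495,841.00.
DOL = R$9,633,016.00 ÷ R$4,210,716.00 = 2.2877; DFL = R$4,210,716.00 ÷ R$1,714,875.00 = 2.4554.
Combined leverage = 2.2877 × 2.4554 = 5.6172.

5.62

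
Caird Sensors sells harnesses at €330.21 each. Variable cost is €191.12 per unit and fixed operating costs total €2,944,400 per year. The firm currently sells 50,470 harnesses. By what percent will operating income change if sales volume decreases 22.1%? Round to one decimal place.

Total contribution margin = 50,470 × €139.09 = €7,019,872.30.
Subtracting fixed costs: EBIT = €7,019,872.30 − €2,944,400 = €4,075,472.30.
Degree of operating leverage = €7,019,872.30 / €4,075,472.30 = 1.7225.
%ΔEBIT = DOL × %ΔSales = 1.7225 × -22.1% = -38.1%.

-38.1%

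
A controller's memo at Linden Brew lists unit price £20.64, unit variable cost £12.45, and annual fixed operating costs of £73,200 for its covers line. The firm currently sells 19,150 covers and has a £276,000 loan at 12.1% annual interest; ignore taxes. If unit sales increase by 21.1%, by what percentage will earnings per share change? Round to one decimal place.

Total contribution margin = 19,150 × £8.19 = £156,838.50.
EBIT = £156,838.50 − £73,200 = £83,638.50.
After interest of £33,396.00, pre-tax earnings = £50,242.50.
Degree of combined leverage = contribution ÷ (EBIT − I) = £156,838.50 ÷ £50,242.50 = 3.1216.
EPS therefore changes by 3.1216 × (+21.1%) = +65.9%.

+65.9%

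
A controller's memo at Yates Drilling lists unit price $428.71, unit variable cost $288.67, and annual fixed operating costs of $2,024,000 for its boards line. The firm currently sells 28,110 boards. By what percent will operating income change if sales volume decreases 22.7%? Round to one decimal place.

-46.7%

Contribution at this volume is 28,110 × $140.04 = $3,936,524.40.
EBIT = $3,936,524.40 − $2,024,000 = $1,912,524.40.
Degree of operating leverage = $3,936,524.40 / $1,912,524.40 = 2.0583.
%ΔEBIT = DOL × %ΔSales = 2.0583 × -22.7% = -46.7%.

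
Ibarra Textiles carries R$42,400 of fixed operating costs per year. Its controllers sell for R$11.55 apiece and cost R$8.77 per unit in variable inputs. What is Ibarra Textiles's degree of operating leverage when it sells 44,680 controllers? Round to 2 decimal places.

Contribution at this volume is 44,680 × R$2.78 = R$124,210.40.
Operating income = contribution − fixed costs = R$124,210.40 − R$42,400 = R$81,810.40.
DOL = contribution ÷ EBIT = R$124,210.40 ÷ R$81,810.40 = 1.5183.

1.52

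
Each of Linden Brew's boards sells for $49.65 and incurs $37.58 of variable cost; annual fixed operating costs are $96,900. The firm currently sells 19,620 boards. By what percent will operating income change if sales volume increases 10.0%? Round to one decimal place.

+16.9%

Contribution at this volume is 19,620 × $12.07 = $236,813.40.
EBIT = $236,813.40 − $96,900 = $139,913.40.
Degree of operating leverage = $236,813.40 / $139,913.40 = 1.6926.
So EBIT moves 1.6926 × (+10.0%) = +16.9%.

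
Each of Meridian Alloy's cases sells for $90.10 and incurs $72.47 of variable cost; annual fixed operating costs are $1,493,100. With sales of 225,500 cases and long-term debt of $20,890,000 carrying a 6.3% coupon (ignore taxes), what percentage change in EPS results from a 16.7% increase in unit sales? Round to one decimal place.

+56.9%

At 225,500 units, contribution = 225,500 × $17.63 = $3,975,565.00.
Subtracting fixed costs: EBIT = $3,975,565.00 − $1,493,100 = $2,482,465.00.
Interest = $1,316,070.00, so EBIT − I = $1,166,395.00.
DCL = total CM / (EBIT − I) = $3,975,565.00 / $1,166,395.00 = 3.4084.
EPS therefore changes by 3.4084 × (+16.7%) = +56.9%.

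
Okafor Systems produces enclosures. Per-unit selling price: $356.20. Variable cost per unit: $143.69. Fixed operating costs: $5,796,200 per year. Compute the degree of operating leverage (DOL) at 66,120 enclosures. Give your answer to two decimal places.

1.70

Total contribution margin = 66,120 × $212.51 = $14,051,161.20.
Subtracting fixed costs: EBIT = $14,051,161.20 − $5,796,200 = $8,254,961.20.
So DOL = total CM / EBIT = $14,051,161.20 / $8,254,961.20 = 1.7021.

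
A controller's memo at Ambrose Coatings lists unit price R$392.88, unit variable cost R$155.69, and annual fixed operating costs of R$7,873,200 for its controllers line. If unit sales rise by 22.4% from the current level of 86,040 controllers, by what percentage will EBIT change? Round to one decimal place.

+36.5%

Contribution at this volume is 86,040 × R$237.19 = R$20,407,827.60.
EBIT = R$20,407,827.60 − R$7,873,200 = R$12,534,627.60.
So DOL = total CM / EBIT = R$20,407,827.60 / R$12,534,627.60 = 1.6281.
So EBIT moves 1.6281 × (+22.4%) = +36.5%.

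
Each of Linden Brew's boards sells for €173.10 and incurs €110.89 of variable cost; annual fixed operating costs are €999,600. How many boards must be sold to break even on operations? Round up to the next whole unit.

16,069 boards

Each unit contributes €173.10 − €110.89 = €62.21.
Units to break even: €999,600 ÷ €62.21 = 16,068.16, rounded up to 16,069.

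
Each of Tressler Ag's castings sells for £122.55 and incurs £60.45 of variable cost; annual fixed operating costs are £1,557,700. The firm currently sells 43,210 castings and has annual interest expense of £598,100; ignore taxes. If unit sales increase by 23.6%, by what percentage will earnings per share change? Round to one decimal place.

At 43,210 units, contribution = 43,210 × £62.10 = £2,683,341.00.
Subtracting fixed costs: EBIT = £2,683,341.00 − £1,557,700 = £1,125,641.00.
After interest of £598,100.00, pre-tax earnings = £527,541.00.
Degree of combined leverage = contribution ÷ (EBIT − I) = £2,683,341.00 ÷ £527,541.00 = 5.0865.
EPS therefore changes by 5.0865 × (+23.6%) = +120.0%.

+120.0%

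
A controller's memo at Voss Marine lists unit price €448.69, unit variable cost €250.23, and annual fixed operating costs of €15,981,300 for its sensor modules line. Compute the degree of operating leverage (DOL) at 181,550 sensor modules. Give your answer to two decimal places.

At 181,550 units, contribution = 181,550 × €198.46 = €36,030,413.00.
Subtracting fixed costs: EBIT = €36,030,413.00 − €15,981,300 = €20,049,113.00.
DOL = contribution ÷ EBIT = €36,030,413.00 ÷ €20,049,113.00 = 1.7971.

1.80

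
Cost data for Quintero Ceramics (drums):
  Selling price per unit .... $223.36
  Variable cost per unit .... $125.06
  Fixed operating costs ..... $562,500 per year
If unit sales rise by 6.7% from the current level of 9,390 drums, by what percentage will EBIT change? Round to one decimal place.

+17.2%

Contribution at this volume is 9,390 × $98.30 = $923,037.00.
Operating income = contribution − fixed costs = $923,037.00 − $562,500 = $360,537.00.
So DOL = total CM / EBIT = $923,037.00 / $360,537.00 = 2.5602.
%ΔEBIT = DOL × %ΔSales = 2.5602 × +6.7% = +17.2%.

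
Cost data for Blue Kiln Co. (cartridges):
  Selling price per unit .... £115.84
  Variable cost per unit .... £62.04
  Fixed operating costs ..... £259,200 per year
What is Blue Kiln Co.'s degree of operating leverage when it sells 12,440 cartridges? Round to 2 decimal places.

Total contribution margin = 12,440 × £53.80 = £669,272.00.
Operating income = contribution − fixed costs = £669,272.00 − £259,200 = £410,072.00.
So DOL = total CM / EBIT = £669,272.00 / £410,072.00 = 1.6321.

1.63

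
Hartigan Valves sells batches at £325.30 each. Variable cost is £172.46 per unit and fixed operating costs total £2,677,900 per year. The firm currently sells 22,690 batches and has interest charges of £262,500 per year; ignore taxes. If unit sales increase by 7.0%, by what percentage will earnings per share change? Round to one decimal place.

+46.0%

At 22,690 units, contribution = 22,690 × £152.84 = £3,467,939.60.
EBIT = £3,467,939.60 − £2,677,900 = £790,039.60.
Interest = £262,500.00, so EBIT − I = £527,539.60.
Degree of combined leverage = contribution ÷ (EBIT − I) = £3,467,939.60 ÷ £527,539.60 = 6.5738.
%ΔEPS = DCL × %ΔSales = 6.5738 × +7.0% = +46.0%.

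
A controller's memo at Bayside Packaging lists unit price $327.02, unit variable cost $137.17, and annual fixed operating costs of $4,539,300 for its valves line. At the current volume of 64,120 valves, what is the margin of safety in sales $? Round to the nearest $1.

Each unit contributes $327.02 − $137.17 = $189.85. Break-even units = $4,539,300 ÷ $189.85 = 23,909.93; break-even revenue = 23,909.93 × $327.02 = $7,819,024.95.
Actual sales revenue = 64,120 × $327.02 = $20,968,522.40.
Margin of safety = $20,968,522.40 − $7,819,024.95 = $13,149,497.

$13,149,497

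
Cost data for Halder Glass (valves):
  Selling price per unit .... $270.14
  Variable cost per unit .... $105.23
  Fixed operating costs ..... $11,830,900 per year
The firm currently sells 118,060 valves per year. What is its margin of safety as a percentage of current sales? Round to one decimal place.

Each unit contributes $270.14 − $105.23 = $164.91. Break-even units = $11,830,900 ÷ $164.91 = 71,741.56; break-even revenue = 71,741.56 × $270.14 = $19,380,263.94.
Actual sales revenue = 118,060 × $270.14 = $31,892,728.40.
Margin of safety = ($31,892,728.40 − $19,380,263.94) ÷ $31,892,728.40 = 39.2%.

39.2%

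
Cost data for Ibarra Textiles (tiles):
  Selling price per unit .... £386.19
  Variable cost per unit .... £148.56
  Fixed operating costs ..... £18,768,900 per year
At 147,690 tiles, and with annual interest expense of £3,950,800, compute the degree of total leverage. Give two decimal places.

2.84

Contribution at this volume is 147,690 × £237.63 = £35,095,574.70.
Subtracting fixed costs: EBIT = £35,095,574.70 − £18,768,900 = £16,326,674.70. Interest = £3,950,800.00.
DOL = £35,095,574.70 ÷ £16,326,674.70 = 2.1496; DFL = £16,326,674.70 ÷ £12,375,874.70 = 1.3192.
DCL = DOL × DFL = 2.1496 × 1.3192 = 2.8358.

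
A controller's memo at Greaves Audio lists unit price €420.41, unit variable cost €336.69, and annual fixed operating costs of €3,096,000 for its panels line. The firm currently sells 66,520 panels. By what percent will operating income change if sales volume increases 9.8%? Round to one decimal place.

At 66,520 units, contribution = 66,520 × €83.72 = €5,569,054.40.
Operating income = contribution − fixed costs = €5,569,054.40 − €3,096,000 = €2,473,054.40.
So DOL = total CM / EBIT = €5,569,054.40 / €2,473,054.40 = 2.2519.
So EBIT moves 2.2519 × (+9.8%) = +22.1%.

+22.1%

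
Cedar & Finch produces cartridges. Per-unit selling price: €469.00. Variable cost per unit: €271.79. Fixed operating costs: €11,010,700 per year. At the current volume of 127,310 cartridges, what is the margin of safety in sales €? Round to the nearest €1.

Each unit contributes €469.00 − €271.79 = €197.21. Break-even units = €11,010,700 ÷ €197.21 = 55,832.36; break-even revenue = 55,832.36 × €469.00 = €26,185,377.52.
Actual sales revenue = 127,310 × €469.00 = €59,708,390.00.
Margin of safety = €59,708,390.00 − €26,185,377.52 = €33,523,012.

€33,523,012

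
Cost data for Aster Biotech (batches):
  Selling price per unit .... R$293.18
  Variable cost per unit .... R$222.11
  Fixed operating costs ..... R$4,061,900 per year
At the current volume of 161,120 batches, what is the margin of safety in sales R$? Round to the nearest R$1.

Contribution margin per unit = R$293.18 − R$222.11 = R$71.07. Break-even units = R$4,061,900 ÷ R$71.07 = 57,153.51; break-even revenue = 57,153.51 × R$293.18 = R$16,756,266.24.
Actual sales revenue = 161,120 × R$293.18 = R$47,237,161.60.
Margin of safety = R$47,237,161.60 − R$16,756,266.24 = R$30,480,895.

R$30,480,895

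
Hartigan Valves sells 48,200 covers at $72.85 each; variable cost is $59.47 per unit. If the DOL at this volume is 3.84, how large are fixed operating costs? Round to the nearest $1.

Total contribution margin = 48,200 × $13.38 = $644,916.00.
Since DOL = CM ÷ EBIT, EBIT = $644,916.00 ÷ 3.84 = $167,946.88.
Fixed costs = CM − EBIT = $644,916.00 − $167,946.88 = $476,969.

$476,969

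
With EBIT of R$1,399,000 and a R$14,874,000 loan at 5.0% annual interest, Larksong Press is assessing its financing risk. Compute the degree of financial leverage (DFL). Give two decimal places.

Annual interest charges come to R$743,700.00.
Degree of financial leverage = EBIT / (EBIT − interest) = R$1,399,000 / R$655,300.00 = 2.1349.

2.13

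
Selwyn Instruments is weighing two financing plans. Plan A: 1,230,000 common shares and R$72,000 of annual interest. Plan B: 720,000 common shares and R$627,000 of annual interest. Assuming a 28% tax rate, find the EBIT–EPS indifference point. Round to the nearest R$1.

R$1,410,529

Set EPS_A = EPS_B: (EBIT − R$72,000)(1 − 0.28) ÷ 1,230,000 = (EBIT − R$627,000)(1 − 0.28) ÷ 720,000.
Cancelling (1 − t) and cross-multiplying: 720,000·(EBIT − 72,000) = 1,230,000·(EBIT − 627,000).
Solving, EBIT = (627,000·1,230,000 − 72,000·720,000) / (1,230,000 − 720,000) = 719,370,000,000 / 510,000 = 1,410,529.41.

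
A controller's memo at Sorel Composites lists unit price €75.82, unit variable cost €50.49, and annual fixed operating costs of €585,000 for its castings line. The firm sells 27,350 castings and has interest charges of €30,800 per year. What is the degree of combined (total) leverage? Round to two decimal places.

9.00

Contribution at this volume is 27,350 × €25.33 = €692,775.50.
EBIT = €692,775.50 − €585,000 = €107,775.50. Interest = €30,800.00.
DOL = €692,775.50 ÷ €107,775.50 = 6.4279; DFL = €107,775.50 ÷ €76,975.50 = 1.4001.
DCL = DOL × DFL = 6.4279 × 1.4001 = 8.9997.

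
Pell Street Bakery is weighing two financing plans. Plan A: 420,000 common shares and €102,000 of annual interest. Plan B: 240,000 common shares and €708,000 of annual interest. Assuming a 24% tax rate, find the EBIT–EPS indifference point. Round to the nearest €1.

Set EPS_A = EPS_B: (EBIT − €102,000)(1 − 0.24) ÷ 420,000 = (EBIT − €708,000)(1 − 0.24) ÷ 240,000.
Cancelling (1 − t) and cross-multiplying: 240,000·(EBIT − 102,000) = 420,000·(EBIT − 708,000).
Solving, EBIT = (708,000·420,000 − 102,000·240,000) / (420,000 − 240,000) = 272,880,000,000 / 180,000 = 1,516,000.00.

€1,516,000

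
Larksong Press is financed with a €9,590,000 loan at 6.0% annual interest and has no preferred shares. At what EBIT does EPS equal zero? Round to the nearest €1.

Annual interest = 6.0% × €9,590,000 = €575,400.00.
With no preferred dividends, EPS = 0 when EBIT exactly covers interest, so the financial break-even EBIT is €575,400.00.

€575,400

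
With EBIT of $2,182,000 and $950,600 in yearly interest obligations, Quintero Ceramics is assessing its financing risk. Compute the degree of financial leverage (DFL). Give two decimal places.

Annual interest charges come to $950,600.00.
DFL = EBIT ÷ (EBIT − I) = $2,182,000 ÷ ($2,182,000 − $950,600.00) = $2,182,000 ÷ $1,231,400.00 = 1.7720.

1.77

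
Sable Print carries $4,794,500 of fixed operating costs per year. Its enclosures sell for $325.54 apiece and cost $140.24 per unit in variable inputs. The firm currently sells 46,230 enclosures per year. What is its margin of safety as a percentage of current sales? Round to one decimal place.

Unit CM = price − variable cost = $325.54 − $140.24 = $185.30. Break-even units = $4,794,500 ÷ $185.30 = 25,874.26; break-even revenue = 25,874.26 × $325.54 = $8,423,105.94.
Actual sales revenue = 46,230 × $325.54 = $15,049,714.20.
Margin of safety = ($15,049,714.20 − $8,423,105.94) ÷ $15,049,714.20 = 44.0%.

44.0%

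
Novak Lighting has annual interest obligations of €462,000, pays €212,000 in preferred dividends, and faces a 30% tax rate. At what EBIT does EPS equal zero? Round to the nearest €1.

€764,857

Grossing the preferred dividend up to pre-tax terms: €212,000 / (1 − 0.30) = €302,857.14.
EPS = 0 when EBIT covers interest plus the pre-tax preferred burden: €462,000 + €302,857.14 = €764,857.14.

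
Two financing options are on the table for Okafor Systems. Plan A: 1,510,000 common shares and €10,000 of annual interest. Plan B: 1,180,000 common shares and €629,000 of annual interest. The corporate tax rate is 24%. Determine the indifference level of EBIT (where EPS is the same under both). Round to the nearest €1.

Set EPS_A = EPS_B: (EBIT − €10,000)(1 − 0.24) ÷ 1,510,000 = (EBIT − €629,000)(1 − 0.24) ÷ 1,180,000.
Cancelling (1 − t) and cross-multiplying: 1,180,000·(EBIT − 10,000) = 1,510,000·(EBIT − 629,000).
Solving, EBIT = (629,000·1,510,000 − 10,000·1,180,000) / (1,510,000 − 1,180,000) = 937,990,000,000 / 330,000 = 2,842,393.94.

€2,842,394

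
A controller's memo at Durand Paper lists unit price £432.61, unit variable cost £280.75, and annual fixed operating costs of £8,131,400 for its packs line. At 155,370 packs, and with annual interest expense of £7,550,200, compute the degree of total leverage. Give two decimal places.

2.98

Contribution at this volume is 155,370 × £151.86 = £23,594,488.20.
Subtracting fixed costs: EBIT = £23,594,488.20 − £8,131,400 = £15,463,088.20. Interest = £7,550,200.00.
DOL = £23,594,488.20 ÷ £15,463,088.20 = 1.5259; DFL = £15,463,088.20 ÷ £7,912,888.20 = 1.9542.
Combined leverage = 1.5259 × 1.9542 = 2.9819.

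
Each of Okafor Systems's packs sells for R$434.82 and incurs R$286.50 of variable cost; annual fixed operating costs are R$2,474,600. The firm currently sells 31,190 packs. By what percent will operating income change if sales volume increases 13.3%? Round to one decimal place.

Total contribution margin = 31,190 × R$148.32 = R$4,626,100.80.
Subtracting fixed costs: EBIT = R$4,626,100.80 − R$2,474,600 = R$2,151,500.80.
Degree of operating leverage = R$4,626,100.80 / R$2,151,500.80 = 2.1502.
Operating income changes by 2.1502 × +13.3% = +28.6%.

+28.6%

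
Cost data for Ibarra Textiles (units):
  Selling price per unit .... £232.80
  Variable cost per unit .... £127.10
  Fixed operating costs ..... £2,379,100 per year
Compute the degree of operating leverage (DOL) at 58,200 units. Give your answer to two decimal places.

1.63

Contribution at this volume is 58,200 × £105.70 = £6,151,740.00.
Operating income = contribution − fixed costs = £6,151,740.00 − £2,379,100 = £3,772,640.00.
Degree of operating leverage = £6,151,740.00 / £3,772,640.00 = 1.6306.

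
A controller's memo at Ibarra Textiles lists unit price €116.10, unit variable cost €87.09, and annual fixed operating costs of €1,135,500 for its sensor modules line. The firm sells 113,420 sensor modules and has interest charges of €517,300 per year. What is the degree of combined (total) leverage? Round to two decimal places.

At 113,420 units, contribution = 113,420 × €29.01 = €3,290,314.20.
Operating income = contribution − fixed costs = €3,290,314.20 − €1,135,500 = €2,154,814.20. Interest = €517,300.00.
DOL = €3,290,314.20 ÷ €2,154,814.20 = 1.5270; DFL = €2,154,814.20 ÷ €1,637,514.20 = 1.3159.
DCL = DOL × DFL = 1.5270 × 1.3159 = 2.0094.

2.01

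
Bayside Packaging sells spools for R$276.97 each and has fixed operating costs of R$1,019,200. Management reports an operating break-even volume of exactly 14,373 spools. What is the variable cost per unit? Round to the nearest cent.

R$206.06

At break-even, FC = Q × (P − VC), so P − VC = R$1,019,200 ÷ 14,373 = R$70.9107.
Hence VC = price − CM = R$276.97 − R$70.9107 = R$206.06.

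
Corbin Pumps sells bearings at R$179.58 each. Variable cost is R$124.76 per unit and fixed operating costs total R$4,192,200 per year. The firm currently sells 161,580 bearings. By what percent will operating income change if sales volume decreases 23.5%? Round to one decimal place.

-44.6%

At 161,580 units, contribution = 161,580 × R$54.82 = R$8,857,815.60.
Subtracting fixed costs: EBIT = R$8,857,815.60 − R$4,192,200 = R$4,665,615.60.
So DOL = total CM / EBIT = R$8,857,815.60 / R$4,665,615.60 = 1.8985.
Operating income changes by 1.8985 × -23.5% = -44.6%.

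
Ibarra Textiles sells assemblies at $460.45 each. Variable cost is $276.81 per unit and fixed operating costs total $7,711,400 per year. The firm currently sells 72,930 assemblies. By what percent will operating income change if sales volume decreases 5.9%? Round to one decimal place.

Total contribution margin = 72,930 × $183.64 = $13,392,865.20.
EBIT = $13,392,865.20 − $7,711,400 = $5,681,465.20.
Degree of operating leverage = $13,392,865.20 / $5,681,465.20 = 2.3573.
So EBIT moves 2.3573 × (-5.9%) = -13.9%.

-13.9%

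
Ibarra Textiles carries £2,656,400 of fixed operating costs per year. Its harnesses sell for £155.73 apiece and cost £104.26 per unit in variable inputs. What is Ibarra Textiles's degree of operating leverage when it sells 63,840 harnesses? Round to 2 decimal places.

Total contribution margin = 63,840 × £51.47 = £3,285,844.80.
Subtracting fixed costs: EBIT = £3,285,844.80 − £2,656,400 = £629,444.80.
DOL = contribution ÷ EBIT = £3,285,844.80 ÷ £629,444.80 = 5.2202.

5.22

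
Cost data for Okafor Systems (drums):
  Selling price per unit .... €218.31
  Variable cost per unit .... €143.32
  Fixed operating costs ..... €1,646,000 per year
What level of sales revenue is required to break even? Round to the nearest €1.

€4,791,816

Contribution margin per unit = €218.31 − €143.32 = €74.99, a CM ratio of €74.99 ÷ €218.31 = 0.3435.
Break-even sales = FC ÷ CM ratio = €1,646,000 × €218.31 / €74.99 = €4,791,816.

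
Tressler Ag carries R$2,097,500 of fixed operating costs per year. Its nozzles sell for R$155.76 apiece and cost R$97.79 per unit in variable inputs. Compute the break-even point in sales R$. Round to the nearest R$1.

R$5,635,787

CM per unit = R$155.76 − R$97.79 = R$57.97; CM ratio = R$57.97 / R$155.76 = 0.3722.
Break-even revenue = fixed costs × price ÷ CM = R$2,097,500 × R$155.76 ÷ R$57.97 = R$5,635,787.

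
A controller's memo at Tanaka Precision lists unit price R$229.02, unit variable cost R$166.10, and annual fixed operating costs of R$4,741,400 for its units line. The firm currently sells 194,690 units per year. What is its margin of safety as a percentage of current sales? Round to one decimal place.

Unit CM = price − variable cost = R$229.02 − R$166.10 = R$62.92. Break-even units = R$4,741,400 ÷ R$62.92 = 75,356.01; break-even revenue = 75,356.01 × R$229.02 = R$17,258,032.87.
Current sales = 194,690 × R$229.02 = R$44,587,903.80.
Margin of safety = (R$44,587,903.80 − R$17,258,032.87) ÷ R$44,587,903.80 = 61.3%.

61.3%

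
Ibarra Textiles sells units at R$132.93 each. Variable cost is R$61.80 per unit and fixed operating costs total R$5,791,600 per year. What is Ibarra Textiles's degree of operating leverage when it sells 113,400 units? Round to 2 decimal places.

At 113,400 units, contribution = 113,400 × R$71.13 = R$8,066,142.00.
Operating income = contribution − fixed costs = R$8,066,142.00 − R$5,791,600 = R$2,274,542.00.
So DOL = total CM / EBIT = R$8,066,142.00 / R$2,274,542.00 = 3.5463.

3.55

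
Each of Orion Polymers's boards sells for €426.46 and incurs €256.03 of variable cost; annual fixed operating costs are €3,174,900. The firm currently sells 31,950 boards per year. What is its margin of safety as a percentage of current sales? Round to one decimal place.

Contribution margin per unit = €426.46 − €256.03 = €170.43. Break-even units = €3,174,900 ÷ €170.43 = 18,628.76; break-even revenue = 18,628.76 × €426.46 = €7,944,422.07.
Actual sales revenue = 31,950 × €426.46 = €13,625,397.00.
Margin of safety = (€13,625,397.00 − €7,944,422.07) ÷ €13,625,397.00 = 41.7%.

41.7%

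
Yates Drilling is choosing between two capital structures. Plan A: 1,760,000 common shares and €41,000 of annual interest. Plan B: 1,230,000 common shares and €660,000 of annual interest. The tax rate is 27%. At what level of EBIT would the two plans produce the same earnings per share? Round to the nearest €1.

Set EPS_A = EPS_B: (EBIT − €41,000)(1 − 0.27) ÷ 1,760,000 = (EBIT − €660,000)(1 − 0.27) ÷ 1,230,000.
Cancelling (1 − t) and cross-multiplying: 1,230,000·(EBIT − 41,000) = 1,760,000·(EBIT − 660,000).
EBIT × (1,760,000 − 1,230,000) = 660,000 × 1,760,000 − 41,000 × 1,230,000 = 1,111,170,000,000, so EBIT = 1,111,170,000,000 ÷ 530,000 = 2,096,547.17.

€2,096,547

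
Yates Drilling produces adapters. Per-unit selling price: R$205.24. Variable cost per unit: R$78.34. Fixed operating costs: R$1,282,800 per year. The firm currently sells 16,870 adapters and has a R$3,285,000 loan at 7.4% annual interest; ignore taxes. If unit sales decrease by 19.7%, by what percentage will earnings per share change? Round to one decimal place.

Contribution at this volume is 16,870 × R$126.90 = R$2,140,803.00.
EBIT = R$2,140,803.00 − R$1,282,800 = R$858,003.00.
After interest of R$243,090.00, pre-tax earnings = R$614,913.00.
Degree of combined leverage = contribution ÷ (EBIT − I) = R$2,140,803.00 ÷ R$614,913.00 = 3.4815.
%ΔEPS = DCL × %ΔSales = 3.4815 × -19.7% = -68.6%.

-68.6%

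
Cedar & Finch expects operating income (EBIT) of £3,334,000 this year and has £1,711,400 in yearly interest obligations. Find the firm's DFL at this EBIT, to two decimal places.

Interest = £1,711,400.00.
Degree of financial leverage = EBIT / (EBIT − interest) = £3,334,000 / £1,622,600.00 = 2.0547.

2.05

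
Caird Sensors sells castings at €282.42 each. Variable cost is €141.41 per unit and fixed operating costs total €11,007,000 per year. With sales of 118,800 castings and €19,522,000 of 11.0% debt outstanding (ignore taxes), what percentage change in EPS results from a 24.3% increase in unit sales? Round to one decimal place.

+113.2%

Contribution at this volume is 118,800 × €141.01 = €16,751,988.00.
Subtracting fixed costs: EBIT = €16,751,988.00 − €11,007,000 = €5,744,988.00.
After interest of €2,147,420.00, pre-tax earnings = €3,597,568.00.
DCL = total CM / (EBIT − I) = €16,751,988.00 / €3,597,568.00 = 4.6565.
%ΔEPS = DCL × %ΔSales = 4.6565 × +24.3% = +113.2%.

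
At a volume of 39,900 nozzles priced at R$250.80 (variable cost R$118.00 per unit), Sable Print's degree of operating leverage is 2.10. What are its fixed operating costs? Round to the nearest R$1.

Contribution at this volume is 39,900 × R$132.80 = R$5,298,720.00.
DOL = contribution / EBIT, so EBIT = R$5,298,720.00 / 2.10 = R$2,523,200.00.
Fixed costs = CM − EBIT = R$5,298,720.00 − R$2,523,200.00 = R$2,775,520.

R$2,775,520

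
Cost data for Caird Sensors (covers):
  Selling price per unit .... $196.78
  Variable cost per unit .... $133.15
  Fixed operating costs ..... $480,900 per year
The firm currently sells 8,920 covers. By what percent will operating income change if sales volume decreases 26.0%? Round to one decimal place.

-170.2%

Contribution at this volume is 8,920 × $63.63 = $567,579.60.
EBIT = $567,579.60 − $480,900 = $86,679.60.
DOL = contribution ÷ EBIT = $567,579.60 ÷ $86,679.60 = 6.5480.
Operating income changes by 6.5480 × -26.0% = -170.2%.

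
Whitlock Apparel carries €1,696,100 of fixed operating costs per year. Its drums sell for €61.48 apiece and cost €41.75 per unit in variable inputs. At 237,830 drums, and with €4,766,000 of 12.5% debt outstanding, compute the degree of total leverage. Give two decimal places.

1.95

Total contribution margin = 237,830 × €19.73 = €4,692,385.90.
Operating income = contribution − fixed costs = €4,692,385.90 − €1,696,100 = €2,996,285.90. Interest = €595,750.00, so EBIT − I = €2,400,535.90.
DCL = contribution ÷ (EBIT − I) = €4,692,385.90 ÷ €2,400,535.90 = 1.9547.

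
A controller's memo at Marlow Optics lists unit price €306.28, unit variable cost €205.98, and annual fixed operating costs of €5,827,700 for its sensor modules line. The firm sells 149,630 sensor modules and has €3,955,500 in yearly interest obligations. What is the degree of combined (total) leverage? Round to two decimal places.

2.87

Total contribution margin = 149,630 × €100.30 = €15,007,889.00.
EBIT = €15,007,889.00 − €5,827,700 = €9,180,189.00. Interest = €3,955,500.00, so EBIT − I = €5,224,689.00.
Degree of total leverage = total CM / (EBIT − interest) = €15,007,889.00 / €5,224,689.00 = 2.8725.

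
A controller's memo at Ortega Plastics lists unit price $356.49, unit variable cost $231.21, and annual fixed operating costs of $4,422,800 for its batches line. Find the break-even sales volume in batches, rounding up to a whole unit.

35,304 batches

Each unit contributes $356.49 − $231.21 = $125.28.
Break-even Q = $4,422,800 / $125.28 = 35,303.32 → 35,304 batches.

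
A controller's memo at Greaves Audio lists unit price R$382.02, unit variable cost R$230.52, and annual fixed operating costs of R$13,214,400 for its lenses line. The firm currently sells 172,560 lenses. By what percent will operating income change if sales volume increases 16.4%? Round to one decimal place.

+33.2%

Total contribution margin = 172,560 × R$151.50 = R$26,142,840.00.
Subtracting fixed costs: EBIT = R$26,142,840.00 − R$13,214,400 = R$12,928,440.00.
DOL = contribution ÷ EBIT = R$26,142,840.00 ÷ R$12,928,440.00 = 2.0221.
So EBIT moves 2.0221 × (+16.4%) = +33.2%.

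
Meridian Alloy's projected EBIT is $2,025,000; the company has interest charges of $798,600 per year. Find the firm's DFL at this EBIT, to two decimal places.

1.65

Interest = $798,600.00.
DFL = EBIT ÷ (EBIT − I) = $2,025,000 ÷ ($2,025,000 − $798,600.00) = $2,025,000 ÷ $1,226,400.00 = 1.6512.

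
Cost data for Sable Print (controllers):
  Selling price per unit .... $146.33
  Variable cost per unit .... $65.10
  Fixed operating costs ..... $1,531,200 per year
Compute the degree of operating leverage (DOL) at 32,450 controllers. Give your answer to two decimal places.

At 32,450 units, contribution = 32,450 × $81.23 = $2,635,913.50.
EBIT = $2,635,913.50 − $1,531,200 = $1,104,713.50.
So DOL = total CM / EBIT = $2,635,913.50 / $1,104,713.50 = 2.3861.

2.39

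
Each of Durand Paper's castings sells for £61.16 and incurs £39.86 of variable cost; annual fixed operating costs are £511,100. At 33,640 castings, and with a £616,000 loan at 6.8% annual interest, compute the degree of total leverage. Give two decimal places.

Contribution at this volume is 33,640 × £21.30 = £716,532.00.
EBIT = £716,532.00 − £511,100 = £205,432.00. Interest = £41,888.00, so EBIT − I = £163,544.00.
DCL = contribution ÷ (EBIT − I) = £716,532.00 ÷ £163,544.00 = 4.3813.

4.38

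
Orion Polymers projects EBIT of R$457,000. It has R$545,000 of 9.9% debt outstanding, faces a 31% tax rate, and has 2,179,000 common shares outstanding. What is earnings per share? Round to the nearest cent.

Interest = R$53,955.00, so EBT = R$457,000 − R$53,955.00 = R$403,045.00.
After tax at 31%: net income = R$403,045.00 × 0.69 = R$278,101.05.
EPS = R$278,101.05 ÷ 2,179,000 = R$0.13.

R$0.13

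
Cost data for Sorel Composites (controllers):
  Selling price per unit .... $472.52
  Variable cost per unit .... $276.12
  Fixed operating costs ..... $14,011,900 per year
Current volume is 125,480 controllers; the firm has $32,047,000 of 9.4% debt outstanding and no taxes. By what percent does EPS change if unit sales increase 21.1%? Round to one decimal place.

Total contribution margin = 125,480 × $196.40 = $24,644,272.00.
Subtracting fixed costs: EBIT = $24,644,272.00 − $14,011,900 = $10,632,372.00.
Interest = $3,012,418.00, so EBIT − I = $7,619,954.00.
DCL = total CM / (EBIT − I) = $24,644,272.00 / $7,619,954.00 = 3.2342.
%ΔEPS = DCL × %ΔSales = 3.2342 × +21.1% = +68.2%.

+68.2%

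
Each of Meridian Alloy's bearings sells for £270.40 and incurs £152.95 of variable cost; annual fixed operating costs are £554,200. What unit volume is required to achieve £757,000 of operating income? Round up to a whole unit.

Unit CM = price − variable cost = £270.40 − £152.95 = £117.45.
Units = (FC + target) / CM = (£554,200 + £757,000) / £117.45 = 11,163.90, so 11,164 bearings.

11,164 bearings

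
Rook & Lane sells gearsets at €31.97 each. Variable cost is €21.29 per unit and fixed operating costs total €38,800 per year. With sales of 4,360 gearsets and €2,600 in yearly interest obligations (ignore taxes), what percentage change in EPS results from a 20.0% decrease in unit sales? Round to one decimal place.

-180.3%

Total contribution margin = 4,360 × €10.68 = €46,564.80.
Subtracting fixed costs: EBIT = €46,564.80 − €38,800 = €7,764.80.
Interest = €2,600.00, so EBIT − I = €5,164.80.
Degree of combined leverage = contribution ÷ (EBIT − I) = €46,564.80 ÷ €5,164.80 = 9.0158.
%ΔEPS = DCL × %ΔSales = 9.0158 × -20.0% = -180.3%.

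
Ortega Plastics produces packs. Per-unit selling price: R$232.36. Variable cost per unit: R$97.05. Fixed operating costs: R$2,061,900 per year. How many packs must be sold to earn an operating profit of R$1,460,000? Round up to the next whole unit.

26,029 packs

Each unit contributes R$232.36 − R$97.05 = R$135.31.
Required volume = (fixed costs + target profit) ÷ CM = (R$2,061,900 + R$1,460,000) ÷ R$135.31 = 26,028.38, so 26,029 packs.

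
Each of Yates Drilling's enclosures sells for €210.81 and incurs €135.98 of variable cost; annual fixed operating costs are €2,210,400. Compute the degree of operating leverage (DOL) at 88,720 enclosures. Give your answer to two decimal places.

At 88,720 units, contribution = 88,720 × €74.83 = €6,638,917.60.
Subtracting fixed costs: EBIT = €6,638,917.60 − €2,210,400 = €4,428,517.60.
So DOL = total CM / EBIT = €6,638,917.60 / €4,428,517.60 = 1.4991.

1.50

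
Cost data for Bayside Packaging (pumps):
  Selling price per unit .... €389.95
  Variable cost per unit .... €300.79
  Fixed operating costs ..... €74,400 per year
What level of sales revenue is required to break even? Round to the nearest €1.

Contribution margin per unit = €389.95 − €300.79 = €89.16, a CM ratio of €89.16 ÷ €389.95 = 0.2286.
Break-even revenue = fixed costs × price ÷ CM = €74,400 × €389.95 ÷ €89.16 = €325,396.

€325,396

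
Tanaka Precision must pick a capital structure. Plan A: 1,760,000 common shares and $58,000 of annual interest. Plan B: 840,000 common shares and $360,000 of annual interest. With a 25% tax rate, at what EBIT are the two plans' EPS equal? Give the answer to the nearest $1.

$635,739

Set EPS_A = EPS_B: (EBIT − $58,000)(1 − 0.25) ÷ 1,760,000 = (EBIT − $360,000)(1 − 0.25) ÷ 840,000.
Cancelling (1 − t) and cross-multiplying: 840,000·(EBIT − 58,000) = 1,760,000·(EBIT − 360,000).
Solving, EBIT = (360,000·1,760,000 − 58,000·840,000) / (1,760,000 − 840,000) = 584,880,000,000 / 920,000 = 635,739.13.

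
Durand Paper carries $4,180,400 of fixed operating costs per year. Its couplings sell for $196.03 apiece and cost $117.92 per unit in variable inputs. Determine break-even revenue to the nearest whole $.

$10,491,407

CM per unit = $196.03 − $117.92 = $78.11; CM ratio = $78.11 / $196.03 = 0.3985.
Break-even sales = FC ÷ CM ratio = $4,180,400 × $196.03 / $78.11 = $10,491,407.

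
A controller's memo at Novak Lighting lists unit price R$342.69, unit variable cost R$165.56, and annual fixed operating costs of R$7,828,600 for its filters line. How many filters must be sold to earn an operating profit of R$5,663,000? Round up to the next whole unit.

76,168 filters

Unit CM = price − variable cost = R$342.69 − R$165.56 = R$177.13.
Units = (FC + target) / CM = (R$7,828,600 + R$5,663,000) / R$177.13 = 76,167.79, so 76,168 filters.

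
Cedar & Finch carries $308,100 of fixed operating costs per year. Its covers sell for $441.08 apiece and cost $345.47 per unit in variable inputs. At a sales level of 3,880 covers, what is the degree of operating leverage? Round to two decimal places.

5.90

At 3,880 units, contribution = 3,880 × $95.61 = $370,966.80.
Subtracting fixed costs: EBIT = $370,966.80 − $308,100 = $62,866.80.
DOL = contribution ÷ EBIT = $370,966.80 ÷ $62,866.80 = 5.9008.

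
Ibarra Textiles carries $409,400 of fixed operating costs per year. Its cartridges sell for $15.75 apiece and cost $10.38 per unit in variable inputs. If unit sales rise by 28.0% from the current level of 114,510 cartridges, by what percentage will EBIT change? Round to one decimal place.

Total contribution margin = 114,510 × $5.37 = $614,918.70.
Subtracting fixed costs: EBIT = $614,918.70 − $409,400 = $205,518.70.
DOL = contribution ÷ EBIT = $614,918.70 ÷ $205,518.70 = 2.9920.
Operating income changes by 2.9920 × +28.0% = +83.8%.

+83.8%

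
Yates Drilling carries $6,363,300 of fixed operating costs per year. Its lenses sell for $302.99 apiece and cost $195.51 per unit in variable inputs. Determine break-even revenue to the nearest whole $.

$17,938,372

CM per unit = $302.99 − $195.51 = $107.48; CM ratio = $107.48 / $302.99 = 0.3547.
Break-even revenue = fixed costs × price ÷ CM = $6,363,300 × $302.99 ÷ $107.48 = $17,938,372.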